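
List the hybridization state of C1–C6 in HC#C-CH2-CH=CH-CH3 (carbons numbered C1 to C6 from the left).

C1: 2 σ bonds, plus two π bonds; 2 regions of electron density → sp.
C2 — 2 σ bonds, plus two π bonds. Steric number 2, so sp.
C3 is sp3: 4 σ bonds, 4 electron-density regions.
C4 has 3 σ bonds, plus one π bond: steric number 3 → sp2.
C5 has 3 σ bonds, plus one π bond: steric number 3 → sp2.
C6 (4 σ bonds) has steric number 4: sp3.

C1 sp, C2 sp, C3 sp3, C4 sp2, C5 sp2, C6 sp3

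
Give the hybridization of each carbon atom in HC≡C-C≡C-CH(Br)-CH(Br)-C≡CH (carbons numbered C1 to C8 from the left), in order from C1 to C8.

C1 sp, C2 sp, C3 sp, C4 sp, C5 sp3, C6 sp3, C7 sp, C8 sp

C1 is sp: 2 σ bonds, plus two π bonds, 2 electron-density regions.
C2 has 2 σ bonds, plus two π bonds: steric number 2 → sp.
C3 (2 σ bonds, plus two π bonds) has steric number 2: sp.
C4 carries 2 σ bonds, plus two π bonds, giving a steric number of 2, so it is sp.
C5: 4 σ bonds; 4 regions of electron density → sp3.
C6: 4 σ bonds — 4 electron domains, sp3.
C7 carries 2 σ bonds, plus two π bonds, giving a steric number of 2, so it is sp.
C8 is sp: 2 σ bonds, plus two π bonds, 2 electron-density regions.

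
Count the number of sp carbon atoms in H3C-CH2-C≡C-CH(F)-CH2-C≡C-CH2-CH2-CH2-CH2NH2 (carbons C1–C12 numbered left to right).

C1: sp3
C2: sp3
C3: sp ✓
C4: sp ✓
C5: sp3
C6: sp3
C7: sp ✓
C8: sp ✓
C9: sp3
C10: sp3
C11: sp3
C12: sp3
C3, C4, C7, C8 → 4 sp carbons.

4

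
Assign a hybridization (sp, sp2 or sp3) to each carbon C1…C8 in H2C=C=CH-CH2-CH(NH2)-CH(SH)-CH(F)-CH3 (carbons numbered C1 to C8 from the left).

C1 is sp2: 3 σ bonds, plus one π bond, 3 electron-density regions.
C2 has 2 σ bonds, plus two π bonds: steric number 2 → sp.
C3 carries 3 σ bonds, plus one π bond, giving a steric number of 3, so it is sp2.
C4 has 4 σ bonds: steric number 4 → sp3.
C5: 4 σ bonds — 4 electron domains, sp3.
C6 carries 4 σ bonds, giving a steric number of 4, so it is sp3.
C7 (4 σ bonds) has steric number 4: sp3.
C8 — 4 σ bonds. Steric number 4, so sp3.

C1 sp2, C2 sp, C3 sp2, C4 sp3, C5 sp3, C6 sp3, C7 sp3, C8 sp3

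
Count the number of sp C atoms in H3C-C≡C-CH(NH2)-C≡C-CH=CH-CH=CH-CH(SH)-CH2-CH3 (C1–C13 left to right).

4

C1: sp3
C2: sp ✓
C3: sp ✓
C4: sp3
C5: sp ✓
C6: sp ✓
C7: sp2
C8: sp2
C9: sp2
C10: sp2
C11: sp3
C12: sp3
C13: sp3
C2, C3, C5, C6 → 4 sp carbons.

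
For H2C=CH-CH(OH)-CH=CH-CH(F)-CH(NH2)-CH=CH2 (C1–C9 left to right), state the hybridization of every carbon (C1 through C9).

C1 sp2, C2 sp2, C3 sp3, C4 sp2, C5 sp2, C6 sp3, C7 sp3, C8 sp2, C9 sp2

C1 has 3 σ bonds, plus one π bond: steric number 3 → sp2.
C2: 3 σ bonds, plus one π bond — 3 electron domains, sp2.
C3 — 4 σ bonds. Steric number 4, so sp3.
C4 has 3 σ bonds, plus one π bond: steric number 3 → sp2.
C5 carries 3 σ bonds, plus one π bond, giving a steric number of 3, so it is sp2.
C6 carries 4 σ bonds, giving a steric number of 4, so it is sp3.
C7: 4 σ bonds; 4 regions of electron density → sp3.
C8 carries 3 σ bonds, plus one π bond, giving a steric number of 3, so it is sp2.
C9 is sp2: 3 σ bonds, plus one π bond, 3 electron-density regions.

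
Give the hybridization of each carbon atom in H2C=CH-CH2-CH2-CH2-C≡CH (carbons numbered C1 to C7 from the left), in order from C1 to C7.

C1 is sp2: 3 σ bonds, plus one π bond, 3 electron-density regions.
C2 — 3 σ bonds, plus one π bond. Steric number 3, so sp2.
C3 (4 σ bonds) has steric number 4: sp3.
C4: 4 σ bonds — 4 electron domains, sp3.
C5: 4 σ bonds; 4 regions of electron density → sp3.
C6 — 2 σ bonds, plus two π bonds. Steric number 2, so sp.
C7 is sp: 2 σ bonds, plus two π bonds, 2 electron-density regions.

C1 sp2, C2 sp2, C3 sp3, C4 sp3, C5 sp3, C6 sp, C7 sp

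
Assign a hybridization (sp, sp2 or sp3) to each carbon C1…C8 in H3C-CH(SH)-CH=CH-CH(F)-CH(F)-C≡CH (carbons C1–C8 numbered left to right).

C1 — 4 σ bonds. Steric number 4, so sp3.
C2 has 4 σ bonds: steric number 4 → sp3.
C3 (3 σ bonds, plus one π bond) has steric number 3: sp2.
C4: 3 σ bonds, plus one π bond; 3 regions of electron density → sp2.
C5 — 4 σ bonds. Steric number 4, so sp3.
C6: 4 σ bonds — 4 electron domains, sp3.
C7 (2 σ bonds, plus two π bonds) has steric number 2: sp.
C8: 2 σ bonds, plus two π bonds; 2 regions of electron density → sp.

C1 sp3, C2 sp3, C3 sp2, C4 sp2, C5 sp3, C6 sp3, C7 sp, C8 sp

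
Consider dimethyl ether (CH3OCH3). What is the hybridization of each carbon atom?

Each carbon atom is sp3: 4 σ bonds, 4 electron-density regions.

sp3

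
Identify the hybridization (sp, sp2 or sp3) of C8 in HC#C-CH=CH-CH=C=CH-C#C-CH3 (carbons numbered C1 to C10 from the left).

C8 has 2 σ bonds, plus two π bonds: steric number 2 → sp.

sp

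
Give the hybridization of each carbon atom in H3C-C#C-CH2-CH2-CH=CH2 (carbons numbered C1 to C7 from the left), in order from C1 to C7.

C1 sp3, C2 sp, C3 sp, C4 sp3, C5 sp3, C6 sp2, C7 sp2

C1 carries 4 σ bonds, giving a steric number of 4, so it is sp3.
C2: 2 σ bonds, plus two π bonds; 2 regions of electron density → sp.
C3 has 2 σ bonds, plus two π bonds: steric number 2 → sp.
C4: 4 σ bonds; 4 regions of electron density → sp3.
C5 is sp3: 4 σ bonds, 4 electron-density regions.
C6 (3 σ bonds, plus one π bond) has steric number 3: sp2.
C7 — 3 σ bonds, plus one π bond. Steric number 3, so sp2.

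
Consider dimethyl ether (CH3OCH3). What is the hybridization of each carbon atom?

Each carbon atom: 4 σ bonds; 4 regions of electron density → sp3.

sp³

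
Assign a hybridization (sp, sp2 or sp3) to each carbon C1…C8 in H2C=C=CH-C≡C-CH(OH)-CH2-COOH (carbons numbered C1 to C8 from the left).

C1 sp2, C2 sp, C3 sp2, C4 sp, C5 sp, C6 sp3, C7 sp3, C8 sp2

C1 has 3 σ bonds, plus one π bond: steric number 3 → sp2.
C2: 2 σ bonds, plus two π bonds — 2 electron domains, sp.
C3 carries 3 σ bonds, plus one π bond, giving a steric number of 3, so it is sp2.
C4 (2 σ bonds, plus two π bonds) has steric number 2: sp.
C5 has 2 σ bonds, plus two π bonds: steric number 2 → sp.
C6 is sp3: 4 σ bonds, 4 electron-density regions.
C7 carries 4 σ bonds, giving a steric number of 4, so it is sp3.
C8 has 3 σ bonds, plus one π bond: steric number 3 → sp2.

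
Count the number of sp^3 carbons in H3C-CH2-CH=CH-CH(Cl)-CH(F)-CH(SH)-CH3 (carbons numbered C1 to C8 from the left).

6

C1: sp3 ✓
C2: sp3 ✓
C3: sp2
C4: sp2
C5: sp3 ✓
C6: sp3 ✓
C7: sp3 ✓
C8: sp3 ✓
C1, C2, C5, C6, C7, C8 → 6 sp3 carbons.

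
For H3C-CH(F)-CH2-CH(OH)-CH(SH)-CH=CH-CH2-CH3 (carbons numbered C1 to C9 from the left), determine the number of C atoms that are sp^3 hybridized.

7

C1: sp3 ✓
C2: sp3 ✓
C3: sp3 ✓
C4: sp3 ✓
C5: sp3 ✓
C6: sp2
C7: sp2
C8: sp3 ✓
C9: sp3 ✓
C1, C2, C3, C4, C5, C8, C9 → 7 sp3 carbons.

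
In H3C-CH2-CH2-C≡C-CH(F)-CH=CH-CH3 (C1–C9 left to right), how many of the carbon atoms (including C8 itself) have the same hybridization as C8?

2

C8 is sp2 (one π bond).
C1: sp3
C2: sp3
C3: sp3
C4: sp
C5: sp
C6: sp3
C7: sp2 ✓
C8: sp2 ✓
C9: sp3
2 carbons are sp2.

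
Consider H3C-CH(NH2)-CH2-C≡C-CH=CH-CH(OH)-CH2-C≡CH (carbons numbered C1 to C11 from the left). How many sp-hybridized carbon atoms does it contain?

4

C1: sp3
C2: sp3
C3: sp3
C4: sp ✓
C5: sp ✓
C6: sp2
C7: sp2
C8: sp3
C9: sp3
C10: sp ✓
C11: sp ✓
C4, C5, C10, C11 → 4 sp carbons.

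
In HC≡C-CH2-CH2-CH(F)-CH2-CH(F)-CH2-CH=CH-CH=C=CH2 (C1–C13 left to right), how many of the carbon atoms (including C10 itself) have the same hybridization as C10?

C10 is sp2 (one π bond).
C1: sp
C2: sp
C3: sp3
C4: sp3
C5: sp3
C6: sp3
C7: sp3
C8: sp3
C9: sp2 ✓
C10: sp2 ✓
C11: sp2 ✓
C12: sp
C13: sp2 ✓
4 carbons are sp2.

4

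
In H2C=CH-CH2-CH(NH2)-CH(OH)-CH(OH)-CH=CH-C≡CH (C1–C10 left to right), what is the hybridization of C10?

sp

C10: 2 σ bonds, plus two π bonds; 2 regions of electron density → sp.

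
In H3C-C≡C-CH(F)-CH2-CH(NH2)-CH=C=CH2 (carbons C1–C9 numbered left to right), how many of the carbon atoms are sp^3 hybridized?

4

C1: sp3 ✓
C2: sp
C3: sp
C4: sp3 ✓
C5: sp3 ✓
C6: sp3 ✓
C7: sp2
C8: sp
C9: sp2
C1, C4, C5, C6 → 4 sp3 carbons.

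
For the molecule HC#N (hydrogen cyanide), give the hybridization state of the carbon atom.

sp

The carbon atom is sp: 2 σ bonds, plus two π bonds, 2 electron-density regions.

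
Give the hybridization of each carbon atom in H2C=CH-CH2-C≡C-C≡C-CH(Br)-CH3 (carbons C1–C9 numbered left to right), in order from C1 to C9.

C1: 3 σ bonds, plus one π bond; 3 regions of electron density → sp2.
C2 carries 3 σ bonds, plus one π bond, giving a steric number of 3, so it is sp2.
C3 is sp3: 4 σ bonds, 4 electron-density regions.
C4 has 2 σ bonds, plus two π bonds: steric number 2 → sp.
C5 is sp: 2 σ bonds, plus two π bonds, 2 electron-density regions.
C6 (2 σ bonds, plus two π bonds) has steric number 2: sp.
C7 — 2 σ bonds, plus two π bonds. Steric number 2, so sp.
C8: 4 σ bonds — 4 electron domains, sp3.
C9: 4 σ bonds; 4 regions of electron density → sp3.

C1 sp2, C2 sp2, C3 sp3, C4 sp, C5 sp, C6 sp, C7 sp, C8 sp3, C9 sp3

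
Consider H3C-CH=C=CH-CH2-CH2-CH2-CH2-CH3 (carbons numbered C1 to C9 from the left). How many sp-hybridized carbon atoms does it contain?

1

C1: sp3
C2: sp2
C3: sp ✓
C4: sp2
C5: sp3
C6: sp3
C7: sp3
C8: sp3
C9: sp3
C3 → 1 sp carbon.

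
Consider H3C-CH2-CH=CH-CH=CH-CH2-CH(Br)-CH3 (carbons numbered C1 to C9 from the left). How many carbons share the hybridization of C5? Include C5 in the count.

4

C5 is sp2 (one π bond).
C1: sp3
C2: sp3
C3: sp2 ✓
C4: sp2 ✓
C5: sp2 ✓
C6: sp2 ✓
C7: sp3
C8: sp3
C9: sp3
4 carbons are sp2.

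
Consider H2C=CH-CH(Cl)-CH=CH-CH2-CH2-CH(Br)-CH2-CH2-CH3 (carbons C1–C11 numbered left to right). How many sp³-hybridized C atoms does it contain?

C1: sp2
C2: sp2
C3: sp3 ✓
C4: sp2
C5: sp2
C6: sp3 ✓
C7: sp3 ✓
C8: sp3 ✓
C9: sp3 ✓
C10: sp3 ✓
C11: sp3 ✓
C3, C6, C7, C8, C9, C10, C11 → 7 sp3 carbons.

7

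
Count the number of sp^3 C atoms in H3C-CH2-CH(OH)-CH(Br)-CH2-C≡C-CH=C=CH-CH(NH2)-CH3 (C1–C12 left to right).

7

C1: sp3 ✓
C2: sp3 ✓
C3: sp3 ✓
C4: sp3 ✓
C5: sp3 ✓
C6: sp
C7: sp
C8: sp2
C9: sp
C10: sp2
C11: sp3 ✓
C12: sp3 ✓
C1, C2, C3, C4, C5, C11, C12 → 7 sp3 carbons.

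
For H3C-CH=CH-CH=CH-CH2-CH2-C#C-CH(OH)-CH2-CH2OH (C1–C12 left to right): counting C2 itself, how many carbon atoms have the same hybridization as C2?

4

C2 is sp2 (one π bond).
C1: sp3
C2: sp2 ✓
C3: sp2 ✓
C4: sp2 ✓
C5: sp2 ✓
C6: sp3
C7: sp3
C8: sp
C9: sp
C10: sp3
C11: sp3
C12: sp3
4 carbons are sp2.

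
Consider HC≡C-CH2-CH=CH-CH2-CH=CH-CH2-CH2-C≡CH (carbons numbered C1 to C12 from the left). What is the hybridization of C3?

sp3

C3: 4 σ bonds — 4 electron domains, sp3.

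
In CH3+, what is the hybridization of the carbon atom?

sp²

Three σ bonds to H, empty p orbital → sp2, trigonal planar.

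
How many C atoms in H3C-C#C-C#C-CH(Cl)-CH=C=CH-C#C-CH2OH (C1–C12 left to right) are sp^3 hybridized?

C1: sp3 ✓
C2: sp
C3: sp
C4: sp
C5: sp
C6: sp3 ✓
C7: sp2
C8: sp
C9: sp2
C10: sp
C11: sp
C12: sp3 ✓
C1, C6, C12 → 3 sp3 carbons.

3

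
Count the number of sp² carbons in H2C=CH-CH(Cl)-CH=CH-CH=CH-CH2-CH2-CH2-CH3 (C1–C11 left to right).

C1: sp2 ✓
C2: sp2 ✓
C3: sp3
C4: sp2 ✓
C5: sp2 ✓
C6: sp2 ✓
C7: sp2 ✓
C8: sp3
C9: sp3
C10: sp3
C11: sp3
C1, C2, C4, C5, C6, C7 → 6 sp2 carbons.

6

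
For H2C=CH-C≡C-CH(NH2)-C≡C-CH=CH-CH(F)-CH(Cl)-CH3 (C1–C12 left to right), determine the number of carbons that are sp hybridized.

C1: sp2
C2: sp2
C3: sp ✓
C4: sp ✓
C5: sp3
C6: sp ✓
C7: sp ✓
C8: sp2
C9: sp2
C10: sp3
C11: sp3
C12: sp3
C3, C4, C6, C7 → 4 sp carbons.

4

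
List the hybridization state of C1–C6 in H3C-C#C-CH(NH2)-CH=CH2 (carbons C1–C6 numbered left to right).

C1 sp3, C2 sp, C3 sp, C4 sp3, C5 sp2, C6 sp2

C1 (4 σ bonds) has steric number 4: sp3.
C2 carries 2 σ bonds, plus two π bonds, giving a steric number of 2, so it is sp.
C3: 2 σ bonds, plus two π bonds — 2 electron domains, sp.
C4 is sp3: 4 σ bonds, 4 electron-density regions.
C5: 3 σ bonds, plus one π bond — 3 electron domains, sp2.
C6 carries 3 σ bonds, plus one π bond, giving a steric number of 3, so it is sp2.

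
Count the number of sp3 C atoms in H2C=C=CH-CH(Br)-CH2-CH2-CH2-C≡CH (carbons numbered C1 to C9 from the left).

C1: sp2
C2: sp
C3: sp2
C4: sp3 ✓
C5: sp3 ✓
C6: sp3 ✓
C7: sp3 ✓
C8: sp
C9: sp
C4, C5, C6, C7 → 4 sp3 carbons.

4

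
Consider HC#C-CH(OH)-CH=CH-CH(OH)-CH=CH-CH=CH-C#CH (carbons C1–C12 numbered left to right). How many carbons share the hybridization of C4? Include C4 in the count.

6

C4 is sp2 (one π bond).
C1: sp
C2: sp
C3: sp3
C4: sp2 ✓
C5: sp2 ✓
C6: sp3
C7: sp2 ✓
C8: sp2 ✓
C9: sp2 ✓
C10: sp2 ✓
C11: sp
C12: sp
6 carbons are sp2.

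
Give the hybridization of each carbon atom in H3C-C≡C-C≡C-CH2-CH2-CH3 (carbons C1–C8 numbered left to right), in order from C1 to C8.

C1 carries 4 σ bonds, giving a steric number of 4, so it is sp3.
C2 — 2 σ bonds, plus two π bonds. Steric number 2, so sp.
C3 has 2 σ bonds, plus two π bonds: steric number 2 → sp.
C4 is sp: 2 σ bonds, plus two π bonds, 2 electron-density regions.
C5 carries 2 σ bonds, plus two π bonds, giving a steric number of 2, so it is sp.
C6 carries 4 σ bonds, giving a steric number of 4, so it is sp3.
C7 has 4 σ bonds: steric number 4 → sp3.
C8 (4 σ bonds) has steric number 4: sp3.

C1 sp3, C2 sp, C3 sp, C4 sp, C5 sp, C6 sp3, C7 sp3, C8 sp3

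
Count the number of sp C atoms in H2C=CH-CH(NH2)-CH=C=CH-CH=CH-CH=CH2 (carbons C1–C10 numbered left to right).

1

C1: sp2
C2: sp2
C3: sp3
C4: sp2
C5: sp ✓
C6: sp2
C7: sp2
C8: sp2
C9: sp2
C10: sp2
C5 → 1 sp carbon.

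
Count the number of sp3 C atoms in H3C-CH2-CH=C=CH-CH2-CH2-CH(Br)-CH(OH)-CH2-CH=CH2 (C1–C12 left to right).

7

C1: sp3 ✓
C2: sp3 ✓
C3: sp2
C4: sp
C5: sp2
C6: sp3 ✓
C7: sp3 ✓
C8: sp3 ✓
C9: sp3 ✓
C10: sp3 ✓
C11: sp2
C12: sp2
C1, C2, C6, C7, C8, C9, C10 → 7 sp3 carbons.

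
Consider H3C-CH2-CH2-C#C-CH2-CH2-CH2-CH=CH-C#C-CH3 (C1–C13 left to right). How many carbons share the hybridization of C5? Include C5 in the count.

4

C5 is sp (two π bonds).
C1: sp3
C2: sp3
C3: sp3
C4: sp ✓
C5: sp ✓
C6: sp3
C7: sp3
C8: sp3
C9: sp2
C10: sp2
C11: sp ✓
C12: sp ✓
C13: sp3
4 carbons are sp.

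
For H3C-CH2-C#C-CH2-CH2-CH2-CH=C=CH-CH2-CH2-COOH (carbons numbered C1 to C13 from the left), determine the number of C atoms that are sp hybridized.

3

C1: sp3
C2: sp3
C3: sp ✓
C4: sp ✓
C5: sp3
C6: sp3
C7: sp3
C8: sp2
C9: sp ✓
C10: sp2
C11: sp3
C12: sp3
C13: sp2
C3, C4, C9 → 3 sp carbons.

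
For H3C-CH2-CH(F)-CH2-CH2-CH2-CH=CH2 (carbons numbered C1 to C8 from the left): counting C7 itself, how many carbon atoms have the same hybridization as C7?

2

C7 is sp2 (one π bond).
C1: sp3
C2: sp3
C3: sp3
C4: sp3
C5: sp3
C6: sp3
C7: sp2 ✓
C8: sp2 ✓
2 carbons are sp2.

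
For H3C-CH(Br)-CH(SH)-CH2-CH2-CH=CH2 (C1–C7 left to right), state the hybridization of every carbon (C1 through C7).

C1 has 4 σ bonds: steric number 4 → sp3.
C2 (4 σ bonds) has steric number 4: sp3.
C3 is sp3: 4 σ bonds, 4 electron-density regions.
C4: 4 σ bonds; 4 regions of electron density → sp3.
C5 is sp3: 4 σ bonds, 4 electron-density regions.
C6 carries 3 σ bonds, plus one π bond, giving a steric number of 3, so it is sp2.
C7: 3 σ bonds, plus one π bond — 3 electron domains, sp2.

C1 sp3, C2 sp3, C3 sp3, C4 sp3, C5 sp3, C6 sp2, C7 sp2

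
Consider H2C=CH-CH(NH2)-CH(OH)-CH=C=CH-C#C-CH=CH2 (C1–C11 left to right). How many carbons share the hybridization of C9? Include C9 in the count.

3

C9 is sp (two π bonds).
C1: sp2
C2: sp2
C3: sp3
C4: sp3
C5: sp2
C6: sp ✓
C7: sp2
C8: sp ✓
C9: sp ✓
C10: sp2
C11: sp2
3 carbons are sp.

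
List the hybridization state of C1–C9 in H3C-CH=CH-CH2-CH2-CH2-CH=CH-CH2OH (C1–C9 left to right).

C1 has 4 σ bonds: steric number 4 → sp3.
C2 is sp2: 3 σ bonds, plus one π bond, 3 electron-density regions.
C3 has 3 σ bonds, plus one π bond: steric number 3 → sp2.
C4: 4 σ bonds; 4 regions of electron density → sp3.
C5: 4 σ bonds — 4 electron domains, sp3.
C6 has 4 σ bonds: steric number 4 → sp3.
C7 has 3 σ bonds, plus one π bond: steric number 3 → sp2.
C8 (3 σ bonds, plus one π bond) has steric number 3: sp2.
C9 (4 σ bonds) has steric number 4: sp3.

C1 sp3, C2 sp2, C3 sp2, C4 sp3, C5 sp3, C6 sp3, C7 sp2, C8 sp2, C9 sp3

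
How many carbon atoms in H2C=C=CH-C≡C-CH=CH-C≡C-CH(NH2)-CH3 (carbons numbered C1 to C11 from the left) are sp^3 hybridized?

C1: sp2
C2: sp
C3: sp2
C4: sp
C5: sp
C6: sp2
C7: sp2
C8: sp
C9: sp
C10: sp3 ✓
C11: sp3 ✓
C10, C11 → 2 sp3 carbons.

2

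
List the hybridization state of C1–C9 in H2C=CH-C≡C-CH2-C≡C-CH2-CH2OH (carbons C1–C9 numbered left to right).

C1 carries 3 σ bonds, plus one π bond, giving a steric number of 3, so it is sp2.
C2: 3 σ bonds, plus one π bond; 3 regions of electron density → sp2.
C3: 2 σ bonds, plus two π bonds; 2 regions of electron density → sp.
C4: 2 σ bonds, plus two π bonds; 2 regions of electron density → sp.
C5 — 4 σ bonds. Steric number 4, so sp3.
C6: 2 σ bonds, plus two π bonds — 2 electron domains, sp.
C7: 2 σ bonds, plus two π bonds; 2 regions of electron density → sp.
C8 has 4 σ bonds: steric number 4 → sp3.
C9 (4 σ bonds) has steric number 4: sp3.

C1 sp2, C2 sp2, C3 sp, C4 sp, C5 sp3, C6 sp, C7 sp, C8 sp3, C9 sp3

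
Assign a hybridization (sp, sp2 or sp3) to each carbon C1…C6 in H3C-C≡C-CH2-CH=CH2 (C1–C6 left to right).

C1 sp3, C2 sp, C3 sp, C4 sp3, C5 sp2, C6 sp2

C1 carries 4 σ bonds, giving a steric number of 4, so it is sp3.
C2: 2 σ bonds, plus two π bonds — 2 electron domains, sp.
C3 (2 σ bonds, plus two π bonds) has steric number 2: sp.
C4: 4 σ bonds; 4 regions of electron density → sp3.
C5 carries 3 σ bonds, plus one π bond, giving a steric number of 3, so it is sp2.
C6: 3 σ bonds, plus one π bond; 3 regions of electron density → sp2.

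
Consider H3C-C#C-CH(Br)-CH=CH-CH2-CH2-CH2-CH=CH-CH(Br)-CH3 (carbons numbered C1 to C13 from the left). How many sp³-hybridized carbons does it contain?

C1: sp3 ✓
C2: sp
C3: sp
C4: sp3 ✓
C5: sp2
C6: sp2
C7: sp3 ✓
C8: sp3 ✓
C9: sp3 ✓
C10: sp2
C11: sp2
C12: sp3 ✓
C13: sp3 ✓
C1, C4, C7, C8, C9, C12, C13 → 7 sp3 carbons.

7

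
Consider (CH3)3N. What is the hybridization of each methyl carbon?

Each methyl carbon: 4 σ bonds — 4 electron domains, sp3.

sp^3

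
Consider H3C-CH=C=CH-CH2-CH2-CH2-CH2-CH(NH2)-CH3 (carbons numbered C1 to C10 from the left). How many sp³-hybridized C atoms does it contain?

7

C1: sp3 ✓
C2: sp2
C3: sp
C4: sp2
C5: sp3 ✓
C6: sp3 ✓
C7: sp3 ✓
C8: sp3 ✓
C9: sp3 ✓
C10: sp3 ✓
C1, C5, C6, C7, C8, C9, C10 → 7 sp3 carbons.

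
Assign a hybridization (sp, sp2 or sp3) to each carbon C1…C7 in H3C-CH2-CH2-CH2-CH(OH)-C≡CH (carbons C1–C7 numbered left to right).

C1 sp3, C2 sp3, C3 sp3, C4 sp3, C5 sp3, C6 sp, C7 sp

C1 has 4 σ bonds: steric number 4 → sp3.
C2 — 4 σ bonds. Steric number 4, so sp3.
C3 — 4 σ bonds. Steric number 4, so sp3.
C4 has 4 σ bonds: steric number 4 → sp3.
C5 carries 4 σ bonds, giving a steric number of 4, so it is sp3.
C6 (2 σ bonds, plus two π bonds) has steric number 2: sp.
C7: 2 σ bonds, plus two π bonds — 2 electron domains, sp.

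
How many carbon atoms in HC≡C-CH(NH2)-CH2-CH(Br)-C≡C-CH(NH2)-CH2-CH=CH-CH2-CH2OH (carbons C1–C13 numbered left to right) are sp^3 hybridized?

C1: sp
C2: sp
C3: sp3 ✓
C4: sp3 ✓
C5: sp3 ✓
C6: sp
C7: sp
C8: sp3 ✓
C9: sp3 ✓
C10: sp2
C11: sp2
C12: sp3 ✓
C13: sp3 ✓
C3, C4, C5, C8, C9, C12, C13 → 7 sp3 carbons.

7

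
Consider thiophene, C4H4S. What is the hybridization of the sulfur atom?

Analogous to furan: one S lone pair in the aromatic π system, S is sp2.

sp^2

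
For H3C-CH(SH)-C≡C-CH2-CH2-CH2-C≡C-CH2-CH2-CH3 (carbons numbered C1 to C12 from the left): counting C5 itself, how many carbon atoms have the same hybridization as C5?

C5 is sp3 (only σ bonds).
C1: sp3 ✓
C2: sp3 ✓
C3: sp
C4: sp
C5: sp3 ✓
C6: sp3 ✓
C7: sp3 ✓
C8: sp
C9: sp
C10: sp3 ✓
C11: sp3 ✓
C12: sp3 ✓
8 carbons are sp3.

8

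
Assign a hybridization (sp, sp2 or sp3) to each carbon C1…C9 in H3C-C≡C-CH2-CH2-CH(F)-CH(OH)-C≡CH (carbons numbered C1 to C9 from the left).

C1 sp3, C2 sp, C3 sp, C4 sp3, C5 sp3, C6 sp3, C7 sp3, C8 sp, C9 sp

C1 — 4 σ bonds. Steric number 4, so sp3.
C2 is sp: 2 σ bonds, plus two π bonds, 2 electron-density regions.
C3 is sp: 2 σ bonds, plus two π bonds, 2 electron-density regions.
C4 — 4 σ bonds. Steric number 4, so sp3.
C5 is sp3: 4 σ bonds, 4 electron-density regions.
C6 has 4 σ bonds: steric number 4 → sp3.
C7 (4 σ bonds) has steric number 4: sp3.
C8 (2 σ bonds, plus two π bonds) has steric number 2: sp.
C9 carries 2 σ bonds, plus two π bonds, giving a steric number of 2, so it is sp.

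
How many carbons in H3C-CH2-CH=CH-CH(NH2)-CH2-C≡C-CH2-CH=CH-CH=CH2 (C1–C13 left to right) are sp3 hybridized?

C1: sp3 ✓
C2: sp3 ✓
C3: sp2
C4: sp2
C5: sp3 ✓
C6: sp3 ✓
C7: sp
C8: sp
C9: sp3 ✓
C10: sp2
C11: sp2
C12: sp2
C13: sp2
C1, C2, C5, C6, C9 → 5 sp3 carbons.

5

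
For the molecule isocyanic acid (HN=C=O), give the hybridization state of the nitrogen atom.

The nitrogen atom: 2 σ bonds and 1 lone pair, plus one π bond — 3 electron domains, sp2.

sp^2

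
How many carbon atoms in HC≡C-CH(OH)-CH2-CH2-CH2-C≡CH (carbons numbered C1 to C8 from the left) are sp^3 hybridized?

C1: sp
C2: sp
C3: sp3 ✓
C4: sp3 ✓
C5: sp3 ✓
C6: sp3 ✓
C7: sp
C8: sp
C3, C4, C5, C6 → 4 sp3 carbons.

4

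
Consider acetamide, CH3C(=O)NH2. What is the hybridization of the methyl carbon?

sp3

The methyl carbon (4 σ bonds) has steric number 4: sp3.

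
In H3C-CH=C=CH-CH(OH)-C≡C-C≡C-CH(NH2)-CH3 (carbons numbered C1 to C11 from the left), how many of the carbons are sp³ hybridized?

C1: sp3 ✓
C2: sp2
C3: sp
C4: sp2
C5: sp3 ✓
C6: sp
C7: sp
C8: sp
C9: sp
C10: sp3 ✓
C11: sp3 ✓
C1, C5, C10, C11 → 4 sp3 carbons.

4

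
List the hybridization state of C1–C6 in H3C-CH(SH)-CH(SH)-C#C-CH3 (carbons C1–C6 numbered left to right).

C1 sp3, C2 sp3, C3 sp3, C4 sp, C5 sp, C6 sp3

C1: 4 σ bonds; 4 regions of electron density → sp3.
C2 — 4 σ bonds. Steric number 4, so sp3.
C3 is sp3: 4 σ bonds, 4 electron-density regions.
C4: 2 σ bonds, plus two π bonds — 2 electron domains, sp.
C5 is sp: 2 σ bonds, plus two π bonds, 2 electron-density regions.
C6 — 4 σ bonds. Steric number 4, so sp3.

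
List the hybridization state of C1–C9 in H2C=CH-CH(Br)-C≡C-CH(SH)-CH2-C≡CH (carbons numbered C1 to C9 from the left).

C1 is sp2: 3 σ bonds, plus one π bond, 3 electron-density regions.
C2 — 3 σ bonds, plus one π bond. Steric number 3, so sp2.
C3 — 4 σ bonds. Steric number 4, so sp3.
C4 is sp: 2 σ bonds, plus two π bonds, 2 electron-density regions.
C5 has 2 σ bonds, plus two π bonds: steric number 2 → sp.
C6 — 4 σ bonds. Steric number 4, so sp3.
C7 — 4 σ bonds. Steric number 4, so sp3.
C8 (2 σ bonds, plus two π bonds) has steric number 2: sp.
C9 carries 2 σ bonds, plus two π bonds, giving a steric number of 2, so it is sp.

C1 sp2, C2 sp2, C3 sp3, C4 sp, C5 sp, C6 sp3, C7 sp3, C8 sp, C9 sp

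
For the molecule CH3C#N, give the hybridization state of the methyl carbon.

The methyl carbon: 4 σ bonds; 4 regions of electron density → sp3.

sp³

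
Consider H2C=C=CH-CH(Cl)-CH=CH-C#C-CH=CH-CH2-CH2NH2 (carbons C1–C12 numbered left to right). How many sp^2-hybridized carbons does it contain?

C1: sp2 ✓
C2: sp
C3: sp2 ✓
C4: sp3
C5: sp2 ✓
C6: sp2 ✓
C7: sp
C8: sp
C9: sp2 ✓
C10: sp2 ✓
C11: sp3
C12: sp3
C1, C3, C5, C6, C9, C10 → 6 sp2 carbons.

6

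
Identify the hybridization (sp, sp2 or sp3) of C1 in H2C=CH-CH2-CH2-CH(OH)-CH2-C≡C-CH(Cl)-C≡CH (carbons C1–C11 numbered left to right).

C1 carries 3 σ bonds, plus one π bond, giving a steric number of 3, so it is sp2.

sp²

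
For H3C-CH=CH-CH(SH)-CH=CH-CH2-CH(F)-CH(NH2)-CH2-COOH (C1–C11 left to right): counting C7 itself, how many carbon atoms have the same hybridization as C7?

C7 is sp3 (only σ bonds).
C1: sp3 ✓
C2: sp2
C3: sp2
C4: sp3 ✓
C5: sp2
C6: sp2
C7: sp3 ✓
C8: sp3 ✓
C9: sp3 ✓
C10: sp3 ✓
C11: sp2
6 carbons are sp3.

6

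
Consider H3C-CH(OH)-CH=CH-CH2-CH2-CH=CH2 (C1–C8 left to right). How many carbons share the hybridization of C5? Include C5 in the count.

4

C5 is sp3 (only σ bonds).
C1: sp3 ✓
C2: sp3 ✓
C3: sp2
C4: sp2
C5: sp3 ✓
C6: sp3 ✓
C7: sp2
C8: sp2
4 carbons are sp3.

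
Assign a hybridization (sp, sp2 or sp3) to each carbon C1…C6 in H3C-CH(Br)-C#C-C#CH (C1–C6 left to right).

C1 sp3, C2 sp3, C3 sp, C4 sp, C5 sp, C6 sp

C1 carries 4 σ bonds, giving a steric number of 4, so it is sp3.
C2 — 4 σ bonds. Steric number 4, so sp3.
C3 has 2 σ bonds, plus two π bonds: steric number 2 → sp.
C4 carries 2 σ bonds, plus two π bonds, giving a steric number of 2, so it is sp.
C5: 2 σ bonds, plus two π bonds; 2 regions of electron density → sp.
C6 carries 2 σ bonds, plus two π bonds, giving a steric number of 2, so it is sp.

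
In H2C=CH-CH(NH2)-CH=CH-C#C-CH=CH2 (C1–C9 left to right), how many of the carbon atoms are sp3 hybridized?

1

C1: sp2
C2: sp2
C3: sp3 ✓
C4: sp2
C5: sp2
C6: sp
C7: sp
C8: sp2
C9: sp2
C3 → 1 sp3 carbon.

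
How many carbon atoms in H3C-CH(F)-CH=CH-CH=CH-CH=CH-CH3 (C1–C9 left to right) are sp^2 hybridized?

C1: sp3
C2: sp3
C3: sp2 ✓
C4: sp2 ✓
C5: sp2 ✓
C6: sp2 ✓
C7: sp2 ✓
C8: sp2 ✓
C9: sp3
C3, C4, C5, C6, C7, C8 → 6 sp2 carbons.

6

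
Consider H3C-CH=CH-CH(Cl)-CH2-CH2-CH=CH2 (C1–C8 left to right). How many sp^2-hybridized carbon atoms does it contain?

C1: sp3
C2: sp2 ✓
C3: sp2 ✓
C4: sp3
C5: sp3
C6: sp3
C7: sp2 ✓
C8: sp2 ✓
C2, C3, C7, C8 → 4 sp2 carbons.

4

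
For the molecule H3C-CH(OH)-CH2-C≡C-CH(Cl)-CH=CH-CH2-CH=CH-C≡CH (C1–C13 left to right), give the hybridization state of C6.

sp^3

C6: 4 σ bonds; 4 regions of electron density → sp3.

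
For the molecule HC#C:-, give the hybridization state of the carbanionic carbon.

One σ bond + one lone pair = steric number 2 → sp.

sp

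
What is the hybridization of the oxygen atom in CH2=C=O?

The oxygen atom — 1 σ bond and 2 lone pairs, plus one π bond. Steric number 3, so sp2.

sp2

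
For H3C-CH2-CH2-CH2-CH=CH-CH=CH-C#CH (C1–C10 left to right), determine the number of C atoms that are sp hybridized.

C1: sp3
C2: sp3
C3: sp3
C4: sp3
C5: sp2
C6: sp2
C7: sp2
C8: sp2
C9: sp ✓
C10: sp ✓
C9, C10 → 2 sp carbons.

2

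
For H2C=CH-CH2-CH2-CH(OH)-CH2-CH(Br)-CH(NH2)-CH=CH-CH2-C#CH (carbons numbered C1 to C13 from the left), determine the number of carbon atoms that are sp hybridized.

2

C1: sp2
C2: sp2
C3: sp3
C4: sp3
C5: sp3
C6: sp3
C7: sp3
C8: sp3
C9: sp2
C10: sp2
C11: sp3
C12: sp ✓
C13: sp ✓
C12, C13 → 2 sp carbons.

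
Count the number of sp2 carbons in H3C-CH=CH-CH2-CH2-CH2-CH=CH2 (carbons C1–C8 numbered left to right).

C1: sp3
C2: sp2 ✓
C3: sp2 ✓
C4: sp3
C5: sp3
C6: sp3
C7: sp2 ✓
C8: sp2 ✓
C2, C3, C7, C8 → 4 sp2 carbons.

4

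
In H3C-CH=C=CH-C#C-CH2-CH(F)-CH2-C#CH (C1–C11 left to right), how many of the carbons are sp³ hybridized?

4

C1: sp3 ✓
C2: sp2
C3: sp
C4: sp2
C5: sp
C6: sp
C7: sp3 ✓
C8: sp3 ✓
C9: sp3 ✓
C10: sp
C11: sp
C1, C7, C8, C9 → 4 sp3 carbons.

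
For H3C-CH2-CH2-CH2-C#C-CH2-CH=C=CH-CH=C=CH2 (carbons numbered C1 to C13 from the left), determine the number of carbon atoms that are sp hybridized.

C1: sp3
C2: sp3
C3: sp3
C4: sp3
C5: sp ✓
C6: sp ✓
C7: sp3
C8: sp2
C9: sp ✓
C10: sp2
C11: sp2
C12: sp ✓
C13: sp2
C5, C6, C9, C12 → 4 sp carbons.

4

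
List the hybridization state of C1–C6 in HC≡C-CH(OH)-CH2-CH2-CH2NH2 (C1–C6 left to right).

C1 sp, C2 sp, C3 sp3, C4 sp3, C5 sp3, C6 sp3

C1 has 2 σ bonds, plus two π bonds: steric number 2 → sp.
C2 carries 2 σ bonds, plus two π bonds, giving a steric number of 2, so it is sp.
C3 — 4 σ bonds. Steric number 4, so sp3.
C4 is sp3: 4 σ bonds, 4 electron-density regions.
C5 carries 4 σ bonds, giving a steric number of 4, so it is sp3.
C6 has 4 σ bonds: steric number 4 → sp3.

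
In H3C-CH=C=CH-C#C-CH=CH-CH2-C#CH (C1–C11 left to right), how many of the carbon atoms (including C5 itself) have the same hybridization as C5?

C5 is sp (two π bonds).
C1: sp3
C2: sp2
C3: sp ✓
C4: sp2
C5: sp ✓
C6: sp ✓
C7: sp2
C8: sp2
C9: sp3
C10: sp ✓
C11: sp ✓
5 carbons are sp.

5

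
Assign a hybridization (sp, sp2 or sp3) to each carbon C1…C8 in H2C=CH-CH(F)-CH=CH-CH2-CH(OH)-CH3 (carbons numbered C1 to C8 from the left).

C1 sp2, C2 sp2, C3 sp3, C4 sp2, C5 sp2, C6 sp3, C7 sp3, C8 sp3

C1 (3 σ bonds, plus one π bond) has steric number 3: sp2.
C2: 3 σ bonds, plus one π bond; 3 regions of electron density → sp2.
C3 carries 4 σ bonds, giving a steric number of 4, so it is sp3.
C4: 3 σ bonds, plus one π bond; 3 regions of electron density → sp2.
C5: 3 σ bonds, plus one π bond — 3 electron domains, sp2.
C6 (4 σ bonds) has steric number 4: sp3.
C7 (4 σ bonds) has steric number 4: sp3.
C8 has 4 σ bonds: steric number 4 → sp3.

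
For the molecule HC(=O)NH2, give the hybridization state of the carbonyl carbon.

The carbonyl carbon carries 3 σ bonds, plus one π bond, giving a steric number of 3, so it is sp2.

sp²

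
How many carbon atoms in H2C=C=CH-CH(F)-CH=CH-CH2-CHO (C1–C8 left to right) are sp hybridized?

C1: sp2
C2: sp ✓
C3: sp2
C4: sp3
C5: sp2
C6: sp2
C7: sp3
C8: sp2
C2 → 1 sp carbon.

1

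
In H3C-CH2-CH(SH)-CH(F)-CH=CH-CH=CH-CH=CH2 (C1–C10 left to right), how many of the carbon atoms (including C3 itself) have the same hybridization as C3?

C3 is sp3 (only σ bonds).
C1: sp3 ✓
C2: sp3 ✓
C3: sp3 ✓
C4: sp3 ✓
C5: sp2
C6: sp2
C7: sp2
C8: sp2
C9: sp2
C10: sp2
4 carbons are sp3.

4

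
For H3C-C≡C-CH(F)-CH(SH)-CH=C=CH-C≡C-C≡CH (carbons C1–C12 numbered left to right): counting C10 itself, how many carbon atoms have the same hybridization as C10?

7

C10 is sp (two π bonds).
C1: sp3
C2: sp ✓
C3: sp ✓
C4: sp3
C5: sp3
C6: sp2
C7: sp ✓
C8: sp2
C9: sp ✓
C10: sp ✓
C11: sp ✓
C12: sp ✓
7 carbons are sp.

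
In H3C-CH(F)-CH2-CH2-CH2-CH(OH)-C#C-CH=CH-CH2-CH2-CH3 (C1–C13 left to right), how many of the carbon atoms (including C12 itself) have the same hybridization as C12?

C12 is sp3 (only σ bonds).
C1: sp3 ✓
C2: sp3 ✓
C3: sp3 ✓
C4: sp3 ✓
C5: sp3 ✓
C6: sp3 ✓
C7: sp
C8: sp
C9: sp2
C10: sp2
C11: sp3 ✓
C12: sp3 ✓
C13: sp3 ✓
9 carbons are sp3.

9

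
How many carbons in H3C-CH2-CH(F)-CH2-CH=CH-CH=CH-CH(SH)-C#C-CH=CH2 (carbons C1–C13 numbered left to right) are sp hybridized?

C1: sp3
C2: sp3
C3: sp3
C4: sp3
C5: sp2
C6: sp2
C7: sp2
C8: sp2
C9: sp3
C10: sp ✓
C11: sp ✓
C12: sp2
C13: sp2
C10, C11 → 2 sp carbons.

2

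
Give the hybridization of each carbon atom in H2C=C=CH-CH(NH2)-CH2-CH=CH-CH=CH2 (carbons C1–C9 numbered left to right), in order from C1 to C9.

C1 sp2, C2 sp, C3 sp2, C4 sp3, C5 sp3, C6 sp2, C7 sp2, C8 sp2, C9 sp2

C1: 3 σ bonds, plus one π bond — 3 electron domains, sp2.
C2 — 2 σ bonds, plus two π bonds. Steric number 2, so sp.
C3 — 3 σ bonds, plus one π bond. Steric number 3, so sp2.
C4 has 4 σ bonds: steric number 4 → sp3.
C5 — 4 σ bonds. Steric number 4, so sp3.
C6: 3 σ bonds, plus one π bond — 3 electron domains, sp2.
C7: 3 σ bonds, plus one π bond; 3 regions of electron density → sp2.
C8 — 3 σ bonds, plus one π bond. Steric number 3, so sp2.
C9 is sp2: 3 σ bonds, plus one π bond, 3 electron-density regions.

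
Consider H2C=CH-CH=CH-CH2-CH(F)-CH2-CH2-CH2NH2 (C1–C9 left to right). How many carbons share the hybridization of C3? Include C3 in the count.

C3 is sp2 (one π bond).
C1: sp2 ✓
C2: sp2 ✓
C3: sp2 ✓
C4: sp2 ✓
C5: sp3
C6: sp3
C7: sp3
C8: sp3
C9: sp3
4 carbons are sp2.

4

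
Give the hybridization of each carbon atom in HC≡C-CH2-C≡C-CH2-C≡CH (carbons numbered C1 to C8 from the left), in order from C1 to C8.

C1 sp, C2 sp, C3 sp3, C4 sp, C5 sp, C6 sp3, C7 sp, C8 sp

C1: 2 σ bonds, plus two π bonds; 2 regions of electron density → sp.
C2 has 2 σ bonds, plus two π bonds: steric number 2 → sp.
C3: 4 σ bonds — 4 electron domains, sp3.
C4 has 2 σ bonds, plus two π bonds: steric number 2 → sp.
C5 is sp: 2 σ bonds, plus two π bonds, 2 electron-density regions.
C6 (4 σ bonds) has steric number 4: sp3.
C7: 2 σ bonds, plus two π bonds; 2 regions of electron density → sp.
C8 (2 σ bonds, plus two π bonds) has steric number 2: sp.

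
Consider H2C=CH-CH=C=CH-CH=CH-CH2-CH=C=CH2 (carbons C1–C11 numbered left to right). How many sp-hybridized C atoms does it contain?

2

C1: sp2
C2: sp2
C3: sp2
C4: sp ✓
C5: sp2
C6: sp2
C7: sp2
C8: sp3
C9: sp2
C10: sp ✓
C11: sp2
C4, C10 → 2 sp carbons.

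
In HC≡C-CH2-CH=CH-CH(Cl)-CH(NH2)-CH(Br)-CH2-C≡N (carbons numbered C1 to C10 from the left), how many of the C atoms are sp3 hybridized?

5

C1: sp
C2: sp
C3: sp3 ✓
C4: sp2
C5: sp2
C6: sp3 ✓
C7: sp3 ✓
C8: sp3 ✓
C9: sp3 ✓
C10: sp
C3, C6, C7, C8, C9 → 5 sp3 carbons.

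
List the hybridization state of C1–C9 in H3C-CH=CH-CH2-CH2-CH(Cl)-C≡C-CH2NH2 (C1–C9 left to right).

C1 is sp3: 4 σ bonds, 4 electron-density regions.
C2: 3 σ bonds, plus one π bond; 3 regions of electron density → sp2.
C3: 3 σ bonds, plus one π bond — 3 electron domains, sp2.
C4 (4 σ bonds) has steric number 4: sp3.
C5: 4 σ bonds — 4 electron domains, sp3.
C6 carries 4 σ bonds, giving a steric number of 4, so it is sp3.
C7 has 2 σ bonds, plus two π bonds: steric number 2 → sp.
C8 carries 2 σ bonds, plus two π bonds, giving a steric number of 2, so it is sp.
C9: 4 σ bonds; 4 regions of electron density → sp3.

C1 sp3, C2 sp2, C3 sp2, C4 sp3, C5 sp3, C6 sp3, C7 sp, C8 sp, C9 sp3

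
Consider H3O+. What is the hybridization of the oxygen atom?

sp³

Three σ bonds + one lone pair = steric number 4 → sp3.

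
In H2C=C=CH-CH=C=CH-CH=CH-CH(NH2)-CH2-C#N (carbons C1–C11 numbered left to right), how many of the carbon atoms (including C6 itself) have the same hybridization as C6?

6

C6 is sp2 (one π bond).
C1: sp2 ✓
C2: sp
C3: sp2 ✓
C4: sp2 ✓
C5: sp
C6: sp2 ✓
C7: sp2 ✓
C8: sp2 ✓
C9: sp3
C10: sp3
C11: sp
6 carbons are sp2.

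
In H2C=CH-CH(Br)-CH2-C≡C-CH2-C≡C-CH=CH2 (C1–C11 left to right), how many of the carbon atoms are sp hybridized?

C1: sp2
C2: sp2
C3: sp3
C4: sp3
C5: sp ✓
C6: sp ✓
C7: sp3
C8: sp ✓
C9: sp ✓
C10: sp2
C11: sp2
C5, C6, C8, C9 → 4 sp carbons.

4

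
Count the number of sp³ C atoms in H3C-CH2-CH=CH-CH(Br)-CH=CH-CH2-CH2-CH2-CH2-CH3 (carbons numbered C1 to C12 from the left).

8

C1: sp3 ✓
C2: sp3 ✓
C3: sp2
C4: sp2
C5: sp3 ✓
C6: sp2
C7: sp2
C8: sp3 ✓
C9: sp3 ✓
C10: sp3 ✓
C11: sp3 ✓
C12: sp3 ✓
C1, C2, C5, C8, C9, C10, C11, C12 → 8 sp3 carbons.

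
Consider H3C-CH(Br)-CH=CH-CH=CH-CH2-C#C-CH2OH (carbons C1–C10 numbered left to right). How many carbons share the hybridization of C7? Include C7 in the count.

4

C7 is sp3 (only σ bonds).
C1: sp3 ✓
C2: sp3 ✓
C3: sp2
C4: sp2
C5: sp2
C6: sp2
C7: sp3 ✓
C8: sp
C9: sp
C10: sp3 ✓
4 carbons are sp3.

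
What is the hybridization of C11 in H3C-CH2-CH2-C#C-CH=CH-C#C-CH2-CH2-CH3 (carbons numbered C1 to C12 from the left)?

C11 — 4 σ bonds. Steric number 4, so sp3.

sp3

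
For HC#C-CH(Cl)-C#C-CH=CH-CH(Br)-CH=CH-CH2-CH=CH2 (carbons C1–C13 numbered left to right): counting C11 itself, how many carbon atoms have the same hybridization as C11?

3

C11 is sp3 (only σ bonds).
C1: sp
C2: sp
C3: sp3 ✓
C4: sp
C5: sp
C6: sp2
C7: sp2
C8: sp3 ✓
C9: sp2
C10: sp2
C11: sp3 ✓
C12: sp2
C13: sp2
3 carbons are sp3.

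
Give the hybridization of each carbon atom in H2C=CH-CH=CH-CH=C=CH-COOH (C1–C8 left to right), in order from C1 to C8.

C1 sp2, C2 sp2, C3 sp2, C4 sp2, C5 sp2, C6 sp, C7 sp2, C8 sp2

C1 has 3 σ bonds, plus one π bond: steric number 3 → sp2.
C2 has 3 σ bonds, plus one π bond: steric number 3 → sp2.
C3 — 3 σ bonds, plus one π bond. Steric number 3, so sp2.
C4 is sp2: 3 σ bonds, plus one π bond, 3 electron-density regions.
C5 (3 σ bonds, plus one π bond) has steric number 3: sp2.
C6: 2 σ bonds, plus two π bonds — 2 electron domains, sp.
C7 carries 3 σ bonds, plus one π bond, giving a steric number of 3, so it is sp2.
C8 — 3 σ bonds, plus one π bond. Steric number 3, so sp2.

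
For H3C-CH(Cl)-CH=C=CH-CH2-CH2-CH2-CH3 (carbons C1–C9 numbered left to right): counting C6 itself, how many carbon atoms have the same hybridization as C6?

C6 is sp3 (only σ bonds).
C1: sp3 ✓
C2: sp3 ✓
C3: sp2
C4: sp
C5: sp2
C6: sp3 ✓
C7: sp3 ✓
C8: sp3 ✓
C9: sp3 ✓
6 carbons are sp3.

6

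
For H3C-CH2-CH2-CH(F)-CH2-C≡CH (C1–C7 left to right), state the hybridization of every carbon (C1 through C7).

C1 sp3, C2 sp3, C3 sp3, C4 sp3, C5 sp3, C6 sp, C7 sp

C1: 4 σ bonds — 4 electron domains, sp3.
C2: 4 σ bonds — 4 electron domains, sp3.
C3 carries 4 σ bonds, giving a steric number of 4, so it is sp3.
C4 (4 σ bonds) has steric number 4: sp3.
C5: 4 σ bonds; 4 regions of electron density → sp3.
C6 has 2 σ bonds, plus two π bonds: steric number 2 → sp.
C7 carries 2 σ bonds, plus two π bonds, giving a steric number of 2, so it is sp.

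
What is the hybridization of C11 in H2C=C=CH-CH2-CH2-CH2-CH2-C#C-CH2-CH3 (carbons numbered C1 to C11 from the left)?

C11: 4 σ bonds — 4 electron domains, sp3.

sp3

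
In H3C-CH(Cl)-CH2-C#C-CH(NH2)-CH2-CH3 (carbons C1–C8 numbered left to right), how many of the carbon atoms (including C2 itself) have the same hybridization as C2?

C2 is sp3 (only σ bonds).
C1: sp3 ✓
C2: sp3 ✓
C3: sp3 ✓
C4: sp
C5: sp
C6: sp3 ✓
C7: sp3 ✓
C8: sp3 ✓
6 carbons are sp3.

6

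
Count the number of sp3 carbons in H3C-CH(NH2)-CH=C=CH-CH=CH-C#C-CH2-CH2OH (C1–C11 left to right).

C1: sp3 ✓
C2: sp3 ✓
C3: sp2
C4: sp
C5: sp2
C6: sp2
C7: sp2
C8: sp
C9: sp
C10: sp3 ✓
C11: sp3 ✓
C1, C2, C10, C11 → 4 sp3 carbons.

4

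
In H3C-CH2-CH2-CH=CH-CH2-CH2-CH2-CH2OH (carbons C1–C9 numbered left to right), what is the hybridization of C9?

C9: 4 σ bonds; 4 regions of electron density → sp3.

sp^3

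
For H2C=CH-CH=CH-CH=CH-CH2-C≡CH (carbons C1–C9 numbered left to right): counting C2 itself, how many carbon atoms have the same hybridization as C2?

6

C2 is sp2 (one π bond).
C1: sp2 ✓
C2: sp2 ✓
C3: sp2 ✓
C4: sp2 ✓
C5: sp2 ✓
C6: sp2 ✓
C7: sp3
C8: sp
C9: sp
6 carbons are sp2.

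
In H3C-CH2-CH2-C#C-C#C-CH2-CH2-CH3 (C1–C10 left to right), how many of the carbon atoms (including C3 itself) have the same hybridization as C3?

6

C3 is sp3 (only σ bonds).
C1: sp3 ✓
C2: sp3 ✓
C3: sp3 ✓
C4: sp
C5: sp
C6: sp
C7: sp
C8: sp3 ✓
C9: sp3 ✓
C10: sp3 ✓
6 carbons are sp3.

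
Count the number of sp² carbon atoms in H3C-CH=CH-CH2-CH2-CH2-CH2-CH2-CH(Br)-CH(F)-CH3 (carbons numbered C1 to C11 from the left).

2

C1: sp3
C2: sp2 ✓
C3: sp2 ✓
C4: sp3
C5: sp3
C6: sp3
C7: sp3
C8: sp3
C9: sp3
C10: sp3
C11: sp3
C2, C3 → 2 sp2 carbons.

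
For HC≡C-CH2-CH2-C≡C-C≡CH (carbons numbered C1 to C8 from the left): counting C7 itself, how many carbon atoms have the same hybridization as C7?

C7 is sp (two π bonds).
C1: sp ✓
C2: sp ✓
C3: sp3
C4: sp3
C5: sp ✓
C6: sp ✓
C7: sp ✓
C8: sp ✓
6 carbons are sp.

6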